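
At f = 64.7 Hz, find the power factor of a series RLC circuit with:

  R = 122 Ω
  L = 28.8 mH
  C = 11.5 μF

Step 1 — Angular frequency: ω = 2π·f = 2π·64.7 = 406.5 rad/s.
Step 2 — Component impedances:
  R: Z = R = 122 Ω
  L: Z = jωL = j·406.5·0.0288 = 0 + j11.71 Ω
  C: Z = 1/(jωC) = -j/(ω·C) = 0 - j213.9 Ω
Step 3 — Series combination: Z_total = R + L + C = 122 - j202.2 Ω = 236.2∠-58.9° Ω.
Step 4 — Power factor: PF = cos(φ) = Re(Z)/|Z| = 122/236.15 = 0.5166.
Step 5 — Type: Im(Z) = -202.2 ⇒ leading (phase φ = -58.9°).

PF = 0.5166 (leading, φ = -58.9°)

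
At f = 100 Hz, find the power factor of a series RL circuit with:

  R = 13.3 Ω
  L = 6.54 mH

Step 1 — Angular frequency: ω = 2π·f = 2π·100 = 628.3 rad/s.
Step 2 — Component impedances:
  R: Z = R = 13.3 Ω
  L: Z = jωL = j·628.3·0.00654 = 0 + j4.109 Ω
Step 3 — Series combination: Z_total = R + L = 13.3 + j4.109 Ω = 13.92∠17.2° Ω.
Step 4 — Power factor: PF = cos(φ) = Re(Z)/|Z| = 13.3/13.9203 = 0.9554.
Step 5 — Type: Im(Z) = 4.109 ⇒ lagging (phase φ = 17.2°).

PF = 0.9554 (lagging, φ = 17.2°)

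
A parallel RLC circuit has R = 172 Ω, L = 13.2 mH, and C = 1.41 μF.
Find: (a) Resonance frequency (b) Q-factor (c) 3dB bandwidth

Step 1 — Resonance: ω₀ = 1/√(LC) = 1/√(0.0132·1.41e-06) = 7330 rad/s.
Step 2 — f₀ = ω₀/(2π) = 1167 Hz.
Step 3 — Parallel Q: Q = R/(ω₀L) = 172/(7330·0.0132) = 1.778.
Step 4 — Bandwidth: Δω = ω₀/Q = 4123 rad/s; BW = Δω/(2π) = 656.3 Hz.

(a) f₀ = 1167 Hz  (b) Q = 1.778  (c) BW = 656.3 Hz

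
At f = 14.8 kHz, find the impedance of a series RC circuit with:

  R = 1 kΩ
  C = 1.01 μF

Step 1 — Angular frequency: ω = 2π·f = 2π·1.48e+04 = 9.299e+04 rad/s.
Step 2 — Component impedances:
  R: Z = R = 1000 Ω
  C: Z = 1/(jωC) = -j/(ω·C) = 0 - j10.65 Ω
Step 3 — Series combination: Z_total = R + C = 1000 - j10.65 Ω = 1000∠-0.6° Ω.

Z = 1000 - j10.65 Ω = 1000∠-0.6° Ω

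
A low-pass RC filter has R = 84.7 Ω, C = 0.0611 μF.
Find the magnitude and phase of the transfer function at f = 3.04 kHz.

Step 1 — Angular frequency: ω = 2π·3040 = 1.91e+04 rad/s.
Step 2 — Transfer function: H(jω) = 1/(1 + jωRC).
Step 3 — Denominator: 1 + jωRC = 1 + j·1.91e+04·84.7·6.11e-08 = 1 + j0.09885.
Step 4 — H = 0.9903 - j0.09789.
Step 5 — Magnitude: |H| = 0.9951 (-0.0 dB); phase: φ = -5.6°.

|H| = 0.9951 (-0.0 dB), φ = -5.6°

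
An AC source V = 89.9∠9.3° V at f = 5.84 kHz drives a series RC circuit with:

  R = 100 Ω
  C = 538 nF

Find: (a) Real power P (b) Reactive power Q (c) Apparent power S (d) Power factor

Step 1 — Angular frequency: ω = 2π·f = 2π·5840 = 3.669e+04 rad/s.
Step 2 — Component impedances:
  R: Z = R = 100 Ω
  C: Z = 1/(jωC) = -j/(ω·C) = 0 - j50.66 Ω
Step 3 — Series combination: Z_total = R + C = 100 - j50.66 Ω = 112.1∠-26.9° Ω.
Step 4 — Source phasor: V = 89.9∠9.3° V = 88.72 + j14.53 V.
Step 5 — Current: I = V / Z = 0.6475 + j0.4733 A = 0.802∠36.2° A.
Step 6 — Complex power: S = V·I* = 64.32 - j32.58 VA.
Step 7 — Real power: P = Re(S) = 64.32 W.
Step 8 — Reactive power: Q = Im(S) = -32.58 VAR.
Step 9 — Apparent power: |S| = 72.1 VA.
Step 10 — Power factor: PF = P/|S| = 0.8921 (leading).

(a) P = 64.32 W  (b) Q = -32.58 VAR  (c) S = 72.1 VA  (d) PF = 0.8921 (leading)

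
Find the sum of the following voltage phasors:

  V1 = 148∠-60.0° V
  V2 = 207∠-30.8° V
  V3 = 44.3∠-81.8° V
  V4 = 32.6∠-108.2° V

Step 1 — Convert each phasor to rectangular form:
  V1 = 148·(cos(-60.0°) + j·sin(-60.0°)) = 74 - j128.2 V
  V2 = 207·(cos(-30.8°) + j·sin(-30.8°)) = 177.8 - j106 V
  V3 = 44.3·(cos(-81.8°) + j·sin(-81.8°)) = 6.318 - j43.85 V
  V4 = 32.6·(cos(-108.2°) + j·sin(-108.2°)) = -10.18 - j30.97 V
Step 2 — Sum components: V_total = 247.9 - j309 V.
Step 3 — Convert to polar: |V_total| = 396.2 V, ∠V_total = -51.3°.

V_total = 396.2∠-51.3° V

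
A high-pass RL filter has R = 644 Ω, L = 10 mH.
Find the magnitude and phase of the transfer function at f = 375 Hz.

Step 1 — Angular frequency: ω = 2π·375 = 2356 rad/s.
Step 2 — Transfer function: H(jω) = jωL/(R + jωL).
Step 3 — Numerator jωL = j·23.56; denominator R + jωL = 644 + j23.56.
Step 4 — H = 0.001337 + j0.03654.
Step 5 — Magnitude: |H| = 0.03656 (-28.7 dB); phase: φ = 87.9°.

|H| = 0.03656 (-28.7 dB), φ = 87.9°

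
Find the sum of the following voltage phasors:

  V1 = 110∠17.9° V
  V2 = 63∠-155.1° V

Step 1 — Convert each phasor to rectangular form:
  V1 = 110·(cos(17.9°) + j·sin(17.9°)) = 104.7 + j33.81 V
  V2 = 63·(cos(-155.1°) + j·sin(-155.1°)) = -57.14 - j26.53 V
Step 2 — Sum components: V_total = 47.53 + j7.284 V.
Step 3 — Convert to polar: |V_total| = 48.09 V, ∠V_total = 8.7°.

V_total = 48.09∠8.7° V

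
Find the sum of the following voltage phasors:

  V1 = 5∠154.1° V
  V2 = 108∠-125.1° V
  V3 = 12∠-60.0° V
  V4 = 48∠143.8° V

Step 1 — Convert each phasor to rectangular form:
  V1 = 5·(cos(154.1°) + j·sin(154.1°)) = -4.498 + j2.184 V
  V2 = 108·(cos(-125.1°) + j·sin(-125.1°)) = -62.1 - j88.36 V
  V3 = 12·(cos(-60.0°) + j·sin(-60.0°)) = 6 - j10.39 V
  V4 = 48·(cos(143.8°) + j·sin(143.8°)) = -38.73 + j28.35 V
Step 2 — Sum components: V_total = -99.33 - j68.22 V.
Step 3 — Convert to polar: |V_total| = 120.5 V, ∠V_total = -145.5°.

V_total = 120.5∠-145.5° V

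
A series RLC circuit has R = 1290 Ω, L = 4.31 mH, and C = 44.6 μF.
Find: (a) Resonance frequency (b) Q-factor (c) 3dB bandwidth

Step 1 — Resonance condition Im(Z)=0 gives ω₀ = 1/√(LC).
Step 2 — ω₀ = 1/√(0.00431·4.46e-05) = 2281 rad/s.
Step 3 — f₀ = ω₀/(2π) = 363 Hz.
Step 4 — Series Q: Q = ω₀L/R = 2281·0.00431/1290 = 0.00762.
Step 5 — 3dB bandwidth: Δω = ω₀/Q = 2.993e+05 rad/s; BW = Δω/(2π) = 4.764e+04 Hz.

(a) f₀ = 363 Hz  (b) Q = 0.00762  (c) BW = 4.764e+04 Hz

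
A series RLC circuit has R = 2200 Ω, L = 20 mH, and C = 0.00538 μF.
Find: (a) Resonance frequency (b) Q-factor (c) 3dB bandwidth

Step 1 — Resonance condition Im(Z)=0 gives ω₀ = 1/√(LC).
Step 2 — ω₀ = 1/√(0.02·5.38e-09) = 9.64e+04 rad/s.
Step 3 — f₀ = ω₀/(2π) = 1.534e+04 Hz.
Step 4 — Series Q: Q = ω₀L/R = 9.64e+04·0.02/2200 = 0.8764.
Step 5 — 3dB bandwidth: Δω = ω₀/Q = 1.1e+05 rad/s; BW = Δω/(2π) = 1.751e+04 Hz.

(a) f₀ = 1.534e+04 Hz  (b) Q = 0.8764  (c) BW = 1.751e+04 Hz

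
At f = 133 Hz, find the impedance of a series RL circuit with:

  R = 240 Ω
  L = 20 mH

Step 1 — Angular frequency: ω = 2π·f = 2π·133 = 835.7 rad/s.
Step 2 — Component impedances:
  R: Z = R = 240 Ω
  L: Z = jωL = j·835.7·0.02 = 0 + j16.71 Ω
Step 3 — Series combination: Z_total = R + L = 240 + j16.71 Ω = 240.6∠4.0° Ω.

Z = 240 + j16.71 Ω = 240.6∠4.0° Ω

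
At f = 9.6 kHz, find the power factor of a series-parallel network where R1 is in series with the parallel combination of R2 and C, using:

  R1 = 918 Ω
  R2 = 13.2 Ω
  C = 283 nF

Step 1 — Angular frequency: ω = 2π·f = 2π·9600 = 6.032e+04 rad/s.
Step 2 — Component impedances:
  R1: Z = R = 918 Ω
  R2: Z = R = 13.2 Ω
  C: Z = 1/(jωC) = -j/(ω·C) = 0 - j58.58 Ω
Step 3 — Parallel branch: R2 || C = 1/(1/R2 + 1/C) = 12.56 - j2.831 Ω.
Step 4 — Series with R1: Z_total = R1 + (R2 || C) = 930.6 - j2.831 Ω = 930.6∠-0.2° Ω.
Step 5 — Power factor: PF = cos(φ) = Re(Z)/|Z| = 930.6/930.6 = 1.
Step 6 — Type: Im(Z) = -2.831 ⇒ leading (phase φ = -0.2°).

PF = 1 (leading, φ = -0.2°)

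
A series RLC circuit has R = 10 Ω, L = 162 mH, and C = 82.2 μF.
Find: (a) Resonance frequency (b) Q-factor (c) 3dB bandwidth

Step 1 — Resonance condition Im(Z)=0 gives ω₀ = 1/√(LC).
Step 2 — ω₀ = 1/√(0.162·8.22e-05) = 274 rad/s.
Step 3 — f₀ = ω₀/(2π) = 43.61 Hz.
Step 4 — Series Q: Q = ω₀L/R = 274·0.162/10 = 4.439.
Step 5 — 3dB bandwidth: Δω = ω₀/Q = 61.73 rad/s; BW = Δω/(2π) = 9.824 Hz.

(a) f₀ = 43.61 Hz  (b) Q = 4.439  (c) BW = 9.824 Hz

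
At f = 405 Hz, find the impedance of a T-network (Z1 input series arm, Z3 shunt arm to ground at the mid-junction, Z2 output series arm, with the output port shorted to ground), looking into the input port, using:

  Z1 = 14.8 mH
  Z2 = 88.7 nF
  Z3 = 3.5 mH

Step 1 — Angular frequency: ω = 2π·f = 2π·405 = 2545 rad/s.
Step 2 — Component impedances:
  Z1: Z = jωL = j·2545·0.0148 = 0 + j37.66 Ω
  Z2: Z = 1/(jωC) = -j/(ω·C) = 0 - j4430 Ω
  Z3: Z = jωL = j·2545·0.0035 = 0 + j8.906 Ω
Step 3 — With the output port shorted to ground, the output series arm Z2 runs from the junction to ground; the shunt arm Z3 also runs from the junction to ground. They appear in parallel: Z3 || Z2 = 0 + j8.924 Ω.
Step 4 — Series with input arm Z1: Z_in = Z1 + (Z3 || Z2) = 0 + j46.59 Ω = 46.59∠90.0° Ω.

Z = 0 + j46.59 Ω = 46.59∠90.0° Ω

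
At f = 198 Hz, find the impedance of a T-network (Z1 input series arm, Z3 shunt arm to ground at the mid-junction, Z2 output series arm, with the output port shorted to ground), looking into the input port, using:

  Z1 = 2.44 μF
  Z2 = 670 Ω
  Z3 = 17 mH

Step 1 — Angular frequency: ω = 2π·f = 2π·198 = 1244 rad/s.
Step 2 — Component impedances:
  Z1: Z = 1/(jωC) = -j/(ω·C) = 0 - j329.4 Ω
  Z2: Z = R = 670 Ω
  Z3: Z = jωL = j·1244·0.017 = 0 + j21.15 Ω
Step 3 — With the output port shorted to ground, the output series arm Z2 runs from the junction to ground; the shunt arm Z3 also runs from the junction to ground. They appear in parallel: Z3 || Z2 = 0.6669 + j21.13 Ω.
Step 4 — Series with input arm Z1: Z_in = Z1 + (Z3 || Z2) = 0.6669 - j308.3 Ω = 308.3∠-89.9° Ω.

Z = 0.6669 - j308.3 Ω = 308.3∠-89.9° Ω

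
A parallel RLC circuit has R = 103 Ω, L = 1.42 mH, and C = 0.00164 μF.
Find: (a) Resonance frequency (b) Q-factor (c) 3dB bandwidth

Step 1 — Resonance: ω₀ = 1/√(LC) = 1/√(0.00142·1.64e-09) = 6.553e+05 rad/s.
Step 2 — f₀ = ω₀/(2π) = 1.043e+05 Hz.
Step 3 — Parallel Q: Q = R/(ω₀L) = 103/(6.553e+05·0.00142) = 0.1107.
Step 4 — Bandwidth: Δω = ω₀/Q = 5.92e+06 rad/s; BW = Δω/(2π) = 9.422e+05 Hz.

(a) f₀ = 1.043e+05 Hz  (b) Q = 0.1107  (c) BW = 9.422e+05 Hz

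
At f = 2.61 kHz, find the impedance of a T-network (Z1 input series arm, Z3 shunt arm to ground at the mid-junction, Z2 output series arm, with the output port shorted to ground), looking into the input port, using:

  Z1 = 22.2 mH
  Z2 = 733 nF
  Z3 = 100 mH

Step 1 — Angular frequency: ω = 2π·f = 2π·2610 = 1.64e+04 rad/s.
Step 2 — Component impedances:
  Z1: Z = jωL = j·1.64e+04·0.0222 = 0 + j364.1 Ω
  Z2: Z = 1/(jωC) = -j/(ω·C) = 0 - j83.19 Ω
  Z3: Z = jωL = j·1.64e+04·0.1 = 0 + j1640 Ω
Step 3 — With the output port shorted to ground, the output series arm Z2 runs from the junction to ground; the shunt arm Z3 also runs from the junction to ground. They appear in parallel: Z3 || Z2 = 0 - j87.64 Ω.
Step 4 — Series with input arm Z1: Z_in = Z1 + (Z3 || Z2) = 0 + j276.4 Ω = 276.4∠90.0° Ω.

Z = 0 + j276.4 Ω = 276.4∠90.0° Ω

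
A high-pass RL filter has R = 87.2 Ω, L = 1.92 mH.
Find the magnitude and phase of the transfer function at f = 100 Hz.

Step 1 — Angular frequency: ω = 2π·100 = 628.3 rad/s.
Step 2 — Transfer function: H(jω) = jωL/(R + jωL).
Step 3 — Numerator jωL = j·1.206; denominator R + jωL = 87.2 + j1.206.
Step 4 — H = 0.0001914 + j0.01383.
Step 5 — Magnitude: |H| = 0.01383 (-37.2 dB); phase: φ = 89.2°.

|H| = 0.01383 (-37.2 dB), φ = 89.2°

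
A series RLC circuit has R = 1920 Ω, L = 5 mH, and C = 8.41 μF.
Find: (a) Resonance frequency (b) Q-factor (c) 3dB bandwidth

Step 1 — Resonance condition Im(Z)=0 gives ω₀ = 1/√(LC).
Step 2 — ω₀ = 1/√(0.005·8.41e-06) = 4877 rad/s.
Step 3 — f₀ = ω₀/(2π) = 776.1 Hz.
Step 4 — Series Q: Q = ω₀L/R = 4877·0.005/1920 = 0.0127.
Step 5 — 3dB bandwidth: Δω = ω₀/Q = 3.84e+05 rad/s; BW = Δω/(2π) = 6.112e+04 Hz.

(a) f₀ = 776.1 Hz  (b) Q = 0.0127  (c) BW = 6.112e+04 Hz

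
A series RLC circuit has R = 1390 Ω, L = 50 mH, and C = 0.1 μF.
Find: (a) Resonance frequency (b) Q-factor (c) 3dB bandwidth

Step 1 — Resonance condition Im(Z)=0 gives ω₀ = 1/√(LC).
Step 2 — ω₀ = 1/√(0.05·1e-07) = 1.414e+04 rad/s.
Step 3 — f₀ = ω₀/(2π) = 2251 Hz.
Step 4 — Series Q: Q = ω₀L/R = 1.414e+04·0.05/1390 = 0.5087.
Step 5 — 3dB bandwidth: Δω = ω₀/Q = 2.78e+04 rad/s; BW = Δω/(2π) = 4425 Hz.

(a) f₀ = 2251 Hz  (b) Q = 0.5087  (c) BW = 4425 Hz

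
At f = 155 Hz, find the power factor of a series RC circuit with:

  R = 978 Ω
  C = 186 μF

Step 1 — Angular frequency: ω = 2π·f = 2π·155 = 973.9 rad/s.
Step 2 — Component impedances:
  R: Z = R = 978 Ω
  C: Z = 1/(jωC) = -j/(ω·C) = 0 - j5.52 Ω
Step 3 — Series combination: Z_total = R + C = 978 - j5.52 Ω = 978∠-0.3° Ω.
Step 4 — Power factor: PF = cos(φ) = Re(Z)/|Z| = 978/978 = 1.
Step 5 — Type: Im(Z) = -5.52 ⇒ leading (phase φ = -0.3°).

PF = 1 (leading, φ = -0.3°)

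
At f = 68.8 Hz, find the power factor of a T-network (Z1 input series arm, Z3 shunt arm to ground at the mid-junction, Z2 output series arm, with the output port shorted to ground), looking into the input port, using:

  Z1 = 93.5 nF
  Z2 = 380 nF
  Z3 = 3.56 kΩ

Step 1 — Angular frequency: ω = 2π·f = 2π·68.8 = 432.3 rad/s.
Step 2 — Component impedances:
  Z1: Z = 1/(jωC) = -j/(ω·C) = 0 - j2.474e+04 Ω
  Z2: Z = 1/(jωC) = -j/(ω·C) = 0 - j6088 Ω
  Z3: Z = R = 3560 Ω
Step 3 — With the output port shorted to ground, the output series arm Z2 runs from the junction to ground; the shunt arm Z3 also runs from the junction to ground. They appear in parallel: Z3 || Z2 = 2653 - j1551 Ω.
Step 4 — Series with input arm Z1: Z_in = Z1 + (Z3 || Z2) = 2653 - j2.629e+04 Ω = 2.643e+04∠-84.2° Ω.
Step 5 — Power factor: PF = cos(φ) = Re(Z)/|Z| = 2653/2.643e+04 = 0.1004.
Step 6 — Type: Im(Z) = -2.629e+04 ⇒ leading (phase φ = -84.2°).

PF = 0.1004 (leading, φ = -84.2°)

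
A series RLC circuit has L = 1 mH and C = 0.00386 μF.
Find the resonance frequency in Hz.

Step 1 — Resonance condition Im(Z)=0 gives ω₀ = 1/√(LC).
Step 2 — ω₀ = 1/√(0.001·3.86e-09) = 5.09e+05 rad/s.
Step 3 — f₀ = ω₀/(2π) = 8.101e+04 Hz.

f₀ = 8.101e+04 Hz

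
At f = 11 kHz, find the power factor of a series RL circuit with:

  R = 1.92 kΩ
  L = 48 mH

Step 1 — Angular frequency: ω = 2π·f = 2π·1.1e+04 = 6.912e+04 rad/s.
Step 2 — Component impedances:
  R: Z = R = 1920 Ω
  L: Z = jωL = j·6.912e+04·0.048 = 0 + j3318 Ω
Step 3 — Series combination: Z_total = R + L = 1920 + j3318 Ω = 3833∠59.9° Ω.
Step 4 — Power factor: PF = cos(φ) = Re(Z)/|Z| = 1920/3833 = 0.5009.
Step 5 — Type: Im(Z) = 3318 ⇒ lagging (phase φ = 59.9°).

PF = 0.5009 (lagging, φ = 59.9°)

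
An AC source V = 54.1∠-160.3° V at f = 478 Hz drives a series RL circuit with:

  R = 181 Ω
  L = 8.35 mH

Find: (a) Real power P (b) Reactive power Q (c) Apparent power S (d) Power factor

Step 1 — Angular frequency: ω = 2π·f = 2π·478 = 3003 rad/s.
Step 2 — Component impedances:
  R: Z = R = 181 Ω
  L: Z = jωL = j·3003·0.00835 = 0 + j25.08 Ω
Step 3 — Series combination: Z_total = R + L = 181 + j25.08 Ω = 182.7∠7.9° Ω.
Step 4 — Source phasor: V = 54.1∠-160.3° V = -50.93 - j18.24 V.
Step 5 — Current: I = V / Z = -0.2898 - j0.0606 A = 0.2961∠-168.2° A.
Step 6 — Complex power: S = V·I* = 15.87 + j2.198 VA.
Step 7 — Real power: P = Re(S) = 15.87 W.
Step 8 — Reactive power: Q = Im(S) = 2.198 VAR.
Step 9 — Apparent power: |S| = 16.02 VA.
Step 10 — Power factor: PF = P/|S| = 0.9905 (lagging).

(a) P = 15.87 W  (b) Q = 2.198 VAR  (c) S = 16.02 VA  (d) PF = 0.9905 (lagging)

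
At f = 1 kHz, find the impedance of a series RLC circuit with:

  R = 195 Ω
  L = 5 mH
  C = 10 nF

Step 1 — Angular frequency: ω = 2π·f = 2π·1000 = 6283 rad/s.
Step 2 — Component impedances:
  R: Z = R = 195 Ω
  L: Z = jωL = j·6283·0.005 = 0 + j31.42 Ω
  C: Z = 1/(jωC) = -j/(ω·C) = 0 - j1.592e+04 Ω
Step 3 — Series combination: Z_total = R + L + C = 195 - j1.588e+04 Ω = 1.589e+04∠-89.3° Ω.

Z = 195 - j1.588e+04 Ω = 1.589e+04∠-89.3° Ω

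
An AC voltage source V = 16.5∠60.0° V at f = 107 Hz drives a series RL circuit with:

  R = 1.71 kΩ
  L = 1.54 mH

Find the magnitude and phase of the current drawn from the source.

Step 1 — Angular frequency: ω = 2π·f = 2π·107 = 672.3 rad/s.
Step 2 — Component impedances:
  R: Z = R = 1710 Ω
  L: Z = jωL = j·672.3·0.00154 = 0 + j1.035 Ω
Step 3 — Series combination: Z_total = R + L = 1710 + j1.035 Ω = 1710∠0.0° Ω.
Step 4 — Source phasor: V = 16.5∠60.0° V = 8.25 + j14.29 V.
Step 5 — Ohm's law: I = V / Z_total = (8.25 + j14.29) / (1710 + j1.035) = 0.00483 + j0.008353 A.
Step 6 — Convert to polar: |I| = 0.009649 A, ∠I = 60.0°.

I = 0.009649∠60.0° A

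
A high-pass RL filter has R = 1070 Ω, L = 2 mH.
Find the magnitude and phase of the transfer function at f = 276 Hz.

Step 1 — Angular frequency: ω = 2π·276 = 1734 rad/s.
Step 2 — Transfer function: H(jω) = jωL/(R + jωL).
Step 3 — Numerator jωL = j·3.468; denominator R + jωL = 1070 + j3.468.
Step 4 — H = 1.051e-05 + j0.003241.
Step 5 — Magnitude: |H| = 0.003241 (-49.8 dB); phase: φ = 89.8°.

|H| = 0.003241 (-49.8 dB), φ = 89.8°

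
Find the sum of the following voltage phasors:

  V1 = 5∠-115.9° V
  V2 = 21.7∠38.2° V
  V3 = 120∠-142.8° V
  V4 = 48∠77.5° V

Step 1 — Convert each phasor to rectangular form:
  V1 = 5·(cos(-115.9°) + j·sin(-115.9°)) = -2.184 - j4.498 V
  V2 = 21.7·(cos(38.2°) + j·sin(38.2°)) = 17.05 + j13.42 V
  V3 = 120·(cos(-142.8°) + j·sin(-142.8°)) = -95.58 - j72.55 V
  V4 = 48·(cos(77.5°) + j·sin(77.5°)) = 10.39 + j46.86 V
Step 2 — Sum components: V_total = -70.33 - j16.77 V.
Step 3 — Convert to polar: |V_total| = 72.3 V, ∠V_total = -166.6°.

V_total = 72.3∠-166.6° V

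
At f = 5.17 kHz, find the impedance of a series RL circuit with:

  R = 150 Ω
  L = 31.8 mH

Step 1 — Angular frequency: ω = 2π·f = 2π·5170 = 3.248e+04 rad/s.
Step 2 — Component impedances:
  R: Z = R = 150 Ω
  L: Z = jωL = j·3.248e+04·0.0318 = 0 + j1033 Ω
Step 3 — Series combination: Z_total = R + L = 150 + j1033 Ω = 1044∠81.7° Ω.

Z = 150 + j1033 Ω = 1044∠81.7° Ω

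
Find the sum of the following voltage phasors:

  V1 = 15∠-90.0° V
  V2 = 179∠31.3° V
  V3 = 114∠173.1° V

Step 1 — Convert each phasor to rectangular form:
  V1 = 15·(cos(-90.0°) + j·sin(-90.0°)) = 0 - j15 V
  V2 = 179·(cos(31.3°) + j·sin(31.3°)) = 152.9 + j92.99 V
  V3 = 114·(cos(173.1°) + j·sin(173.1°)) = -113.2 + j13.7 V
Step 2 — Sum components: V_total = 39.77 + j91.69 V.
Step 3 — Convert to polar: |V_total| = 99.94 V, ∠V_total = 66.5°.

V_total = 99.94∠66.5° V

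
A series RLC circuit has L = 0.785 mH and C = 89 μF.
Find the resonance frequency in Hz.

Step 1 — Resonance condition Im(Z)=0 gives ω₀ = 1/√(LC).
Step 2 — ω₀ = 1/√(0.000785·8.9e-05) = 3783 rad/s.
Step 3 — f₀ = ω₀/(2π) = 602.1 Hz.

f₀ = 602.1 Hz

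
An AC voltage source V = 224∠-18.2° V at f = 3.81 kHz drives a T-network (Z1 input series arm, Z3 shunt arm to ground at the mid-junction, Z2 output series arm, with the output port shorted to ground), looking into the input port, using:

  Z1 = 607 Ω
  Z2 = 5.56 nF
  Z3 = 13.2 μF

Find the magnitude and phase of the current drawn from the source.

Step 1 — Angular frequency: ω = 2π·f = 2π·3810 = 2.394e+04 rad/s.
Step 2 — Component impedances:
  Z1: Z = R = 607 Ω
  Z2: Z = 1/(jωC) = -j/(ω·C) = 0 - j7513 Ω
  Z3: Z = 1/(jωC) = -j/(ω·C) = 0 - j3.165 Ω
Step 3 — With the output port shorted to ground, the output series arm Z2 runs from the junction to ground; the shunt arm Z3 also runs from the junction to ground. They appear in parallel: Z3 || Z2 = 0 - j3.163 Ω.
Step 4 — Series with input arm Z1: Z_in = Z1 + (Z3 || Z2) = 607 - j3.163 Ω = 607∠-0.3° Ω.
Step 5 — Source phasor: V = 224∠-18.2° V = 212.8 - j69.96 V.
Step 6 — Ohm's law: I = V / Z_total = (212.8 - j69.96) / (607 - j3.163) = 0.3512 - j0.1134 A.
Step 7 — Convert to polar: |I| = 0.369 A, ∠I = -17.9°.

I = 0.369∠-17.9° A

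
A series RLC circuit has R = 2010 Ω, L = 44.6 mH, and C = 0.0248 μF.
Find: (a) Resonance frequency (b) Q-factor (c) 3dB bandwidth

Step 1 — Resonance condition Im(Z)=0 gives ω₀ = 1/√(LC).
Step 2 — ω₀ = 1/√(0.0446·2.48e-08) = 3.007e+04 rad/s.
Step 3 — f₀ = ω₀/(2π) = 4785 Hz.
Step 4 — Series Q: Q = ω₀L/R = 3.007e+04·0.0446/2010 = 0.6672.
Step 5 — 3dB bandwidth: Δω = ω₀/Q = 4.507e+04 rad/s; BW = Δω/(2π) = 7173 Hz.

(a) f₀ = 4785 Hz  (b) Q = 0.6672  (c) BW = 7173 Hz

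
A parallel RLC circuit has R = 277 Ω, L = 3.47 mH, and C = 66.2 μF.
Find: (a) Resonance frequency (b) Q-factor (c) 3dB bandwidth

Step 1 — Resonance: ω₀ = 1/√(LC) = 1/√(0.00347·6.62e-05) = 2086 rad/s.
Step 2 — f₀ = ω₀/(2π) = 332.1 Hz.
Step 3 — Parallel Q: Q = R/(ω₀L) = 277/(2086·0.00347) = 38.26.
Step 4 — Bandwidth: Δω = ω₀/Q = 54.53 rad/s; BW = Δω/(2π) = 8.679 Hz.

(a) f₀ = 332.1 Hz  (b) Q = 38.26  (c) BW = 8.679 Hz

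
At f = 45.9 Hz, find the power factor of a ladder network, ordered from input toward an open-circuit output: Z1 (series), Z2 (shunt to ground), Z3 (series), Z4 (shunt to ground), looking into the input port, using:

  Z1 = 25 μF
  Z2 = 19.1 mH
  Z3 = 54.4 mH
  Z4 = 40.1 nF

Step 1 — Angular frequency: ω = 2π·f = 2π·45.9 = 288.4 rad/s.
Step 2 — Component impedances:
  Z1: Z = 1/(jωC) = -j/(ω·C) = 0 - j138.7 Ω
  Z2: Z = jωL = j·288.4·0.0191 = 0 + j5.508 Ω
  Z3: Z = jωL = j·288.4·0.0544 = 0 + j15.69 Ω
  Z4: Z = 1/(jωC) = -j/(ω·C) = 0 - j8.647e+04 Ω
Step 3 — Ladder network (open output): work backward from the far end, alternating series and parallel combinations. Z_in = 0 - j133.2 Ω = 133.2∠-90.0° Ω.
Step 4 — Power factor: PF = cos(φ) = Re(Z)/|Z| = 0/133.2 = 0.
Step 5 — Type: Im(Z) = -133.2 ⇒ leading (phase φ = -90.0°).

PF = 0 (leading, φ = -90.0°)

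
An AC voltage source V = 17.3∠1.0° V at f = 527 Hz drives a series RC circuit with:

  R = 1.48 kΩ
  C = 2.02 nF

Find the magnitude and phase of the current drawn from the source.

Step 1 — Angular frequency: ω = 2π·f = 2π·527 = 3311 rad/s.
Step 2 — Component impedances:
  R: Z = R = 1480 Ω
  C: Z = 1/(jωC) = -j/(ω·C) = 0 - j1.495e+05 Ω
Step 3 — Series combination: Z_total = R + C = 1480 - j1.495e+05 Ω = 1.495e+05∠-89.4° Ω.
Step 4 — Source phasor: V = 17.3∠1.0° V = 17.3 + j0.3019 V.
Step 5 — Ohm's law: I = V / Z_total = (17.3 + j0.3019) / (1480 - j1.495e+05) = -8.741e-07 + j0.0001157 A.
Step 6 — Convert to polar: |I| = 0.0001157 A, ∠I = 90.4°.

I = 0.0001157∠90.4° A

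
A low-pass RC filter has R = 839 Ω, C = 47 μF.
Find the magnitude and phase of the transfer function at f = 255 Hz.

Step 1 — Angular frequency: ω = 2π·255 = 1602 rad/s.
Step 2 — Transfer function: H(jω) = 1/(1 + jωRC).
Step 3 — Denominator: 1 + jωRC = 1 + j·1602·839·4.7e-05 = 1 + j63.18.
Step 4 — H = 0.0002505 - j0.01582.
Step 5 — Magnitude: |H| = 0.01583 (-36.0 dB); phase: φ = -89.1°.

|H| = 0.01583 (-36.0 dB), φ = -89.1°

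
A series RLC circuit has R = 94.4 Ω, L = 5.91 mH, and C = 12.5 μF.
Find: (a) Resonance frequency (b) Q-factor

Step 1 — Resonance condition Im(Z)=0 gives ω₀ = 1/√(LC).
Step 2 — ω₀ = 1/√(0.00591·1.25e-05) = 3679 rad/s.
Step 3 — f₀ = ω₀/(2π) = 585.6 Hz.
Step 4 — Series Q: Q = ω₀L/R = 3679·0.00591/94.4 = 0.2303.

(a) f₀ = 585.6 Hz  (b) Q = 0.2303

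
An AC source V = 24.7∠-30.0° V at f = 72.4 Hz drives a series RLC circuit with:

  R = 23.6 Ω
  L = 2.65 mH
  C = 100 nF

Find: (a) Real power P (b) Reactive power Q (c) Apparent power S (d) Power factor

Step 1 — Angular frequency: ω = 2π·f = 2π·72.4 = 454.9 rad/s.
Step 2 — Component impedances:
  R: Z = R = 23.6 Ω
  L: Z = jωL = j·454.9·0.00265 = 0 + j1.205 Ω
  C: Z = 1/(jωC) = -j/(ω·C) = 0 - j2.198e+04 Ω
Step 3 — Series combination: Z_total = R + L + C = 23.6 - j2.198e+04 Ω = 2.198e+04∠-89.9° Ω.
Step 4 — Source phasor: V = 24.7∠-30.0° V = 21.39 - j12.35 V.
Step 5 — Current: I = V / Z = 0.0005629 + j0.0009725 A = 0.001124∠59.9° A.
Step 6 — Complex power: S = V·I* = 2.98e-05 - j0.02775 VA.
Step 7 — Real power: P = Re(S) = 2.98e-05 W.
Step 8 — Reactive power: Q = Im(S) = -0.02775 VAR.
Step 9 — Apparent power: |S| = 0.02775 VA.
Step 10 — Power factor: PF = P/|S| = 0.001074 (leading).

(a) P = 2.98e-05 W  (b) Q = -0.02775 VAR  (c) S = 0.02775 VA  (d) PF = 0.001074 (leading)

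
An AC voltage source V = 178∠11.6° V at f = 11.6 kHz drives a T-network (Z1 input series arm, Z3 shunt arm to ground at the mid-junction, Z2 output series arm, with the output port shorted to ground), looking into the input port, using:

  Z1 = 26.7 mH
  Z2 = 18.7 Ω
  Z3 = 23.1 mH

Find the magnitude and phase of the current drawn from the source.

Step 1 — Angular frequency: ω = 2π·f = 2π·1.16e+04 = 7.288e+04 rad/s.
Step 2 — Component impedances:
  Z1: Z = jωL = j·7.288e+04·0.0267 = 0 + j1946 Ω
  Z2: Z = R = 18.7 Ω
  Z3: Z = jωL = j·7.288e+04·0.0231 = 0 + j1684 Ω
Step 3 — With the output port shorted to ground, the output series arm Z2 runs from the junction to ground; the shunt arm Z3 also runs from the junction to ground. They appear in parallel: Z3 || Z2 = 18.7 + j0.2077 Ω.
Step 4 — Series with input arm Z1: Z_in = Z1 + (Z3 || Z2) = 18.7 + j1946 Ω = 1946∠89.4° Ω.
Step 5 — Source phasor: V = 178∠11.6° V = 174.4 + j35.79 V.
Step 6 — Ohm's law: I = V / Z_total = (174.4 + j35.79) / (18.7 + j1946) = 0.01925 - j0.08941 A.
Step 7 — Convert to polar: |I| = 0.09145 A, ∠I = -77.8°.

I = 0.09145∠-77.8° A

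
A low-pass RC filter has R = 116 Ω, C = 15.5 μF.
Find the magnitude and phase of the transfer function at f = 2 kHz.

Step 1 — Angular frequency: ω = 2π·2000 = 1.257e+04 rad/s.
Step 2 — Transfer function: H(jω) = 1/(1 + jωRC).
Step 3 — Denominator: 1 + jωRC = 1 + j·1.257e+04·116·1.55e-05 = 1 + j22.59.
Step 4 — H = 0.001955 - j0.04417.
Step 5 — Magnitude: |H| = 0.04422 (-27.1 dB); phase: φ = -87.5°.

|H| = 0.04422 (-27.1 dB), φ = -87.5°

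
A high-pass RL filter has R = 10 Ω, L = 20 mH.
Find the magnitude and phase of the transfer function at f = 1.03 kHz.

Step 1 — Angular frequency: ω = 2π·1030 = 6472 rad/s.
Step 2 — Transfer function: H(jω) = jωL/(R + jωL).
Step 3 — Numerator jωL = j·129.4; denominator R + jωL = 10 + j129.4.
Step 4 — H = 0.9941 + j0.0768.
Step 5 — Magnitude: |H| = 0.997 (-0.0 dB); phase: φ = 4.4°.

|H| = 0.997 (-0.0 dB), φ = 4.4°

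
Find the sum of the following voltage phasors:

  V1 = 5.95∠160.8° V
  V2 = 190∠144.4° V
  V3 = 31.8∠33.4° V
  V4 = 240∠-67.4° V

Step 1 — Convert each phasor to rectangular form:
  V1 = 5.95·(cos(160.8°) + j·sin(160.8°)) = -5.619 + j1.957 V
  V2 = 190·(cos(144.4°) + j·sin(144.4°)) = -154.5 + j110.6 V
  V3 = 31.8·(cos(33.4°) + j·sin(33.4°)) = 26.55 + j17.51 V
  V4 = 240·(cos(-67.4°) + j·sin(-67.4°)) = 92.23 - j221.6 V
Step 2 — Sum components: V_total = -41.33 - j91.51 V.
Step 3 — Convert to polar: |V_total| = 100.4 V, ∠V_total = -114.3°.

V_total = 100.4∠-114.3° V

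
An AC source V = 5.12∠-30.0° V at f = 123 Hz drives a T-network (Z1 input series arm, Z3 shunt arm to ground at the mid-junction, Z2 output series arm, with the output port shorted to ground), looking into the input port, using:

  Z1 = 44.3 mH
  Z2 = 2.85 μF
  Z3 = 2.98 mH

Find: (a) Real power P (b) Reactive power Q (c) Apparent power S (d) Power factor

Step 1 — Angular frequency: ω = 2π·f = 2π·123 = 772.8 rad/s.
Step 2 — Component impedances:
  Z1: Z = jωL = j·772.8·0.0443 = 0 + j34.24 Ω
  Z2: Z = 1/(jωC) = -j/(ω·C) = 0 - j454 Ω
  Z3: Z = jωL = j·772.8·0.00298 = 0 + j2.303 Ω
Step 3 — With the output port shorted to ground, the output series arm Z2 runs from the junction to ground; the shunt arm Z3 also runs from the junction to ground. They appear in parallel: Z3 || Z2 = 0 + j2.315 Ω.
Step 4 — Series with input arm Z1: Z_in = Z1 + (Z3 || Z2) = 0 + j36.55 Ω = 36.55∠90.0° Ω.
Step 5 — Source phasor: V = 5.12∠-30.0° V = 4.434 - j2.56 V.
Step 6 — Current: I = V / Z = -0.07004 - j0.1213 A = 0.1401∠-120.0° A.
Step 7 — Complex power: S = V·I* = 0 + j0.7172 VA.
Step 8 — Real power: P = Re(S) = 0 W.
Step 9 — Reactive power: Q = Im(S) = 0.7172 VAR.
Step 10 — Apparent power: |S| = 0.7172 VA.
Step 11 — Power factor: PF = P/|S| = 0 (lagging).

(a) P = 0 W  (b) Q = 0.7172 VAR  (c) S = 0.7172 VA  (d) PF = 0 (lagging)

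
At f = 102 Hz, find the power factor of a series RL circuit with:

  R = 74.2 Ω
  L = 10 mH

Step 1 — Angular frequency: ω = 2π·f = 2π·102 = 640.9 rad/s.
Step 2 — Component impedances:
  R: Z = R = 74.2 Ω
  L: Z = jωL = j·640.9·0.01 = 0 + j6.409 Ω
Step 3 — Series combination: Z_total = R + L = 74.2 + j6.409 Ω = 74.48∠4.9° Ω.
Step 4 — Power factor: PF = cos(φ) = Re(Z)/|Z| = 74.2/74.476 = 0.9963.
Step 5 — Type: Im(Z) = 6.409 ⇒ lagging (phase φ = 4.9°).

PF = 0.9963 (lagging, φ = 4.9°)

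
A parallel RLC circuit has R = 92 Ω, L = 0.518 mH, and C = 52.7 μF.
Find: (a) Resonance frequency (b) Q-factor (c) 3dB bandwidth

Step 1 — Resonance: ω₀ = 1/√(LC) = 1/√(0.000518·5.27e-05) = 6052 rad/s.
Step 2 — f₀ = ω₀/(2π) = 963.3 Hz.
Step 3 — Parallel Q: Q = R/(ω₀L) = 92/(6052·0.000518) = 29.34.
Step 4 — Bandwidth: Δω = ω₀/Q = 206.3 rad/s; BW = Δω/(2π) = 32.83 Hz.

(a) f₀ = 963.3 Hz  (b) Q = 29.34  (c) BW = 32.83 Hz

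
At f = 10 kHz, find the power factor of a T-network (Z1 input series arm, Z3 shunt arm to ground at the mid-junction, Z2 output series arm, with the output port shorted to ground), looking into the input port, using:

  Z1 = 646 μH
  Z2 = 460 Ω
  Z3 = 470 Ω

Step 1 — Angular frequency: ω = 2π·f = 2π·1e+04 = 6.283e+04 rad/s.
Step 2 — Component impedances:
  Z1: Z = jωL = j·6.283e+04·0.000646 = 0 + j40.59 Ω
  Z2: Z = R = 460 Ω
  Z3: Z = R = 470 Ω
Step 3 — With the output port shorted to ground, the output series arm Z2 runs from the junction to ground; the shunt arm Z3 also runs from the junction to ground. They appear in parallel: Z3 || Z2 = 232.5 Ω.
Step 4 — Series with input arm Z1: Z_in = Z1 + (Z3 || Z2) = 232.5 + j40.59 Ω = 236∠9.9° Ω.
Step 5 — Power factor: PF = cos(φ) = Re(Z)/|Z| = 232.47/235.99 = 0.9851.
Step 6 — Type: Im(Z) = 40.59 ⇒ lagging (phase φ = 9.9°).

PF = 0.9851 (lagging, φ = 9.9°)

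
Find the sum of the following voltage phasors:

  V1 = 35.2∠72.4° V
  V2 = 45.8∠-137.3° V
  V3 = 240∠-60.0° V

Step 1 — Convert each phasor to rectangular form:
  V1 = 35.2·(cos(72.4°) + j·sin(72.4°)) = 10.64 + j33.55 V
  V2 = 45.8·(cos(-137.3°) + j·sin(-137.3°)) = -33.66 - j31.06 V
  V3 = 240·(cos(-60.0°) + j·sin(-60.0°)) = 120 - j207.8 V
Step 2 — Sum components: V_total = 96.98 - j205.4 V.
Step 3 — Convert to polar: |V_total| = 227.1 V, ∠V_total = -64.7°.

V_total = 227.1∠-64.7° V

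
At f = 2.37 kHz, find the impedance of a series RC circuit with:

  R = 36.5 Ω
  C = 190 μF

Step 1 — Angular frequency: ω = 2π·f = 2π·2370 = 1.489e+04 rad/s.
Step 2 — Component impedances:
  R: Z = R = 36.5 Ω
  C: Z = 1/(jωC) = -j/(ω·C) = 0 - j0.3534 Ω
Step 3 — Series combination: Z_total = R + C = 36.5 - j0.3534 Ω = 36.5∠-0.6° Ω.

Z = 36.5 - j0.3534 Ω = 36.5∠-0.6° Ω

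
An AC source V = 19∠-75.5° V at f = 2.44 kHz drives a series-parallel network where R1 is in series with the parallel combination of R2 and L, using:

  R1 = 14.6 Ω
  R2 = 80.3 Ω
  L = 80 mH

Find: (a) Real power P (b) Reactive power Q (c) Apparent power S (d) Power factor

Step 1 — Angular frequency: ω = 2π·f = 2π·2440 = 1.533e+04 rad/s.
Step 2 — Component impedances:
  R1: Z = R = 14.6 Ω
  R2: Z = R = 80.3 Ω
  L: Z = jωL = j·1.533e+04·0.08 = 0 + j1226 Ω
Step 3 — Parallel branch: R2 || L = 1/(1/R2 + 1/L) = 79.96 + j5.235 Ω.
Step 4 — Series with R1: Z_total = R1 + (R2 || L) = 94.56 + j5.235 Ω = 94.7∠3.2° Ω.
Step 5 — Source phasor: V = 19∠-75.5° V = 4.757 - j18.39 V.
Step 6 — Current: I = V / Z = 0.03942 - j0.1967 A = 0.2006∠-78.7° A.
Step 7 — Complex power: S = V·I* = 3.806 + j0.2107 VA.
Step 8 — Real power: P = Re(S) = 3.806 W.
Step 9 — Reactive power: Q = Im(S) = 0.2107 VAR.
Step 10 — Apparent power: |S| = 3.812 VA.
Step 11 — Power factor: PF = P/|S| = 0.9985 (lagging).

(a) P = 3.806 W  (b) Q = 0.2107 VAR  (c) S = 3.812 VA  (d) PF = 0.9985 (lagging)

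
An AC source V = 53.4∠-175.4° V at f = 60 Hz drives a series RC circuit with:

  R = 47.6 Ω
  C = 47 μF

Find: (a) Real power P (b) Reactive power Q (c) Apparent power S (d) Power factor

Step 1 — Angular frequency: ω = 2π·f = 2π·60 = 377 rad/s.
Step 2 — Component impedances:
  R: Z = R = 47.6 Ω
  C: Z = 1/(jωC) = -j/(ω·C) = 0 - j56.44 Ω
Step 3 — Series combination: Z_total = R + C = 47.6 - j56.44 Ω = 73.83∠-49.9° Ω.
Step 4 — Source phasor: V = 53.4∠-175.4° V = -53.23 - j4.283 V.
Step 5 — Current: I = V / Z = -0.4205 - j0.5885 A = 0.7233∠-125.5° A.
Step 6 — Complex power: S = V·I* = 24.9 - j29.52 VA.
Step 7 — Real power: P = Re(S) = 24.9 W.
Step 8 — Reactive power: Q = Im(S) = -29.52 VAR.
Step 9 — Apparent power: |S| = 38.62 VA.
Step 10 — Power factor: PF = P/|S| = 0.6447 (leading).

(a) P = 24.9 W  (b) Q = -29.52 VAR  (c) S = 38.62 VA  (d) PF = 0.6447 (leading)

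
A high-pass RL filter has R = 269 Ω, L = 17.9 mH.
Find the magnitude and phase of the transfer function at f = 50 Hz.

Step 1 — Angular frequency: ω = 2π·50 = 314.2 rad/s.
Step 2 — Transfer function: H(jω) = jωL/(R + jωL).
Step 3 — Numerator jωL = j·5.623; denominator R + jωL = 269 + j5.623.
Step 4 — H = 0.0004368 + j0.0209.
Step 5 — Magnitude: |H| = 0.0209 (-33.6 dB); phase: φ = 88.8°.

|H| = 0.0209 (-33.6 dB), φ = 88.8°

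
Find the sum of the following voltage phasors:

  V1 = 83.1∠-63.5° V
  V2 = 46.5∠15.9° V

Step 1 — Convert each phasor to rectangular form:
  V1 = 83.1·(cos(-63.5°) + j·sin(-63.5°)) = 37.08 - j74.37 V
  V2 = 46.5·(cos(15.9°) + j·sin(15.9°)) = 44.72 + j12.74 V
Step 2 — Sum components: V_total = 81.8 - j61.63 V.
Step 3 — Convert to polar: |V_total| = 102.4 V, ∠V_total = -37.0°.

V_total = 102.4∠-37.0° V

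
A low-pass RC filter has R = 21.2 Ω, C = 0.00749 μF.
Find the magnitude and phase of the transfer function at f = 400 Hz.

Step 1 — Angular frequency: ω = 2π·400 = 2513 rad/s.
Step 2 — Transfer function: H(jω) = 1/(1 + jωRC).
Step 3 — Denominator: 1 + jωRC = 1 + j·2513·21.2·7.49e-09 = 1 + j0.0003991.
Step 4 — H = 1 - j0.0003991.
Step 5 — Magnitude: |H| = 1 (-0.0 dB); phase: φ = -0.0°.

|H| = 1 (-0.0 dB), φ = -0.0°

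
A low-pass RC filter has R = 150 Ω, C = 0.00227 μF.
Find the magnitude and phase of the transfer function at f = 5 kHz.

Step 1 — Angular frequency: ω = 2π·5000 = 3.142e+04 rad/s.
Step 2 — Transfer function: H(jω) = 1/(1 + jωRC).
Step 3 — Denominator: 1 + jωRC = 1 + j·3.142e+04·150·2.27e-09 = 1 + j0.0107.
Step 4 — H = 0.9999 - j0.0107.
Step 5 — Magnitude: |H| = 0.9999 (-0.0 dB); phase: φ = -0.6°.

|H| = 0.9999 (-0.0 dB), φ = -0.6°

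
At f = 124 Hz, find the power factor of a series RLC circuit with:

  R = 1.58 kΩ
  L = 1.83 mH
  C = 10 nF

Step 1 — Angular frequency: ω = 2π·f = 2π·124 = 779.1 rad/s.
Step 2 — Component impedances:
  R: Z = R = 1580 Ω
  L: Z = jωL = j·779.1·0.00183 = 0 + j1.426 Ω
  C: Z = 1/(jωC) = -j/(ω·C) = 0 - j1.284e+05 Ω
Step 3 — Series combination: Z_total = R + L + C = 1580 - j1.283e+05 Ω = 1.284e+05∠-89.3° Ω.
Step 4 — Power factor: PF = cos(φ) = Re(Z)/|Z| = 1580/1.284e+05 = 0.01231.
Step 5 — Type: Im(Z) = -1.283e+05 ⇒ leading (phase φ = -89.3°).

PF = 0.01231 (leading, φ = -89.3°)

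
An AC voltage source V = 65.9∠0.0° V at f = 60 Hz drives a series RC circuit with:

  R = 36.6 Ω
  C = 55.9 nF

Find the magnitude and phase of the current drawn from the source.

Step 1 — Angular frequency: ω = 2π·f = 2π·60 = 377 rad/s.
Step 2 — Component impedances:
  R: Z = R = 36.6 Ω
  C: Z = 1/(jωC) = -j/(ω·C) = 0 - j4.745e+04 Ω
Step 3 — Series combination: Z_total = R + C = 36.6 - j4.745e+04 Ω = 4.745e+04∠-90.0° Ω.
Step 4 — Source phasor: V = 65.9∠0.0° V = 65.9 V.
Step 5 — Ohm's law: I = V / Z_total = (65.9) / (36.6 - j4.745e+04) = 1.071e-06 + j0.001389 A.
Step 6 — Convert to polar: |I| = 0.001389 A, ∠I = 90.0°.

I = 0.001389∠90.0° A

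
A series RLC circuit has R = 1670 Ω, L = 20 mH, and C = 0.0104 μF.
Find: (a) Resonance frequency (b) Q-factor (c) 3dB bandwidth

Step 1 — Resonance condition Im(Z)=0 gives ω₀ = 1/√(LC).
Step 2 — ω₀ = 1/√(0.02·1.04e-08) = 6.934e+04 rad/s.
Step 3 — f₀ = ω₀/(2π) = 1.104e+04 Hz.
Step 4 — Series Q: Q = ω₀L/R = 6.934e+04·0.02/1670 = 0.8304.
Step 5 — 3dB bandwidth: Δω = ω₀/Q = 8.35e+04 rad/s; BW = Δω/(2π) = 1.329e+04 Hz.

(a) f₀ = 1.104e+04 Hz  (b) Q = 0.8304  (c) BW = 1.329e+04 Hz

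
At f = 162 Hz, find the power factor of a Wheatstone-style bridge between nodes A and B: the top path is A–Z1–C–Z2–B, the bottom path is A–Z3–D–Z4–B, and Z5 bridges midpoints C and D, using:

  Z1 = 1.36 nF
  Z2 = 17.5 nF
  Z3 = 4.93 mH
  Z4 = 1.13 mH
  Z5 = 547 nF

Step 1 — Angular frequency: ω = 2π·f = 2π·162 = 1018 rad/s.
Step 2 — Component impedances:
  Z1: Z = 1/(jωC) = -j/(ω·C) = 0 - j7.224e+05 Ω
  Z2: Z = 1/(jωC) = -j/(ω·C) = 0 - j5.614e+04 Ω
  Z3: Z = jωL = j·1018·0.00493 = 0 + j5.018 Ω
  Z4: Z = jωL = j·1018·0.00113 = 0 + j1.15 Ω
  Z5: Z = 1/(jωC) = -j/(ω·C) = 0 - j1796 Ω
Step 3 — Bridge requires nodal analysis (the Z5 bridge couples midpoints C and D, so the two paths cannot be reduced to a simple series/parallel combination). Setting node B to ground and injecting 1 A at node A, the 3-node admittance system at A, C, D solves to V_A = Z_AB = 0 + j6.168 Ω = 6.168∠90.0° Ω.
Step 4 — Power factor: PF = cos(φ) = Re(Z)/|Z| = 0/6.168 = 0.
Step 5 — Type: Im(Z) = 6.168 ⇒ lagging (phase φ = 90.0°).

PF = 0 (lagging, φ = 90.0°)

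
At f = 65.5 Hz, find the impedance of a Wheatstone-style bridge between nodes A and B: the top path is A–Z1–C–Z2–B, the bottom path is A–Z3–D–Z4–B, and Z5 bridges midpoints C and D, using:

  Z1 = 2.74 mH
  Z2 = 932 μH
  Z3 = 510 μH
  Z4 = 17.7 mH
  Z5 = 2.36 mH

Step 1 — Angular frequency: ω = 2π·f = 2π·65.5 = 411.5 rad/s.
Step 2 — Component impedances:
  Z1: Z = jωL = j·411.5·0.00274 = 0 + j1.128 Ω
  Z2: Z = jωL = j·411.5·0.000932 = 0 + j0.3836 Ω
  Z3: Z = jωL = j·411.5·0.00051 = 0 + j0.2099 Ω
  Z4: Z = jωL = j·411.5·0.0177 = 0 + j7.284 Ω
  Z5: Z = jωL = j·411.5·0.00236 = 0 + j0.9713 Ω
Step 3 — Bridge requires nodal analysis (the Z5 bridge couples midpoints C and D, so the two paths cannot be reduced to a simple series/parallel combination). Setting node B to ground and injecting 1 A at node A, the 3-node admittance system at A, C, D solves to V_A = Z_AB = 0 + j0.871 Ω = 0.871∠90.0° Ω.

Z = 0 + j0.871 Ω = 0.871∠90.0° Ω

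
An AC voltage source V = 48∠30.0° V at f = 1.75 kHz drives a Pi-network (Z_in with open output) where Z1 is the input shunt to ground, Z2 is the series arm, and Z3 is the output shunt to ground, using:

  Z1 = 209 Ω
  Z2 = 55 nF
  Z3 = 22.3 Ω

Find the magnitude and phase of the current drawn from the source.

Step 1 — Angular frequency: ω = 2π·f = 2π·1750 = 1.1e+04 rad/s.
Step 2 — Component impedances:
  Z1: Z = R = 209 Ω
  Z2: Z = 1/(jωC) = -j/(ω·C) = 0 - j1654 Ω
  Z3: Z = R = 22.3 Ω
Step 3 — With open output, the series arm Z2 and the output shunt Z3 appear in series to ground: Z2 + Z3 = 22.3 - j1654 Ω.
Step 4 — Parallel with input shunt Z1: Z_in = Z1 || (Z2 + Z3) = 205.4 - j25.91 Ω = 207∠-7.2° Ω.
Step 5 — Source phasor: V = 48∠30.0° V = 41.57 + j24 V.
Step 6 — Ohm's law: I = V / Z_total = (41.57 + j24) / (205.4 - j25.91) = 0.1847 + j0.1402 A.
Step 7 — Convert to polar: |I| = 0.2319 A, ∠I = 37.2°.

I = 0.2319∠37.2° A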